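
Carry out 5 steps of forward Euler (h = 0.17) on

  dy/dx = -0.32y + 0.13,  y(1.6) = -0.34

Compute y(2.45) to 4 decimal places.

-0.1579

Euler: y_{n+1} = y_n + h·f(x_n, y_n).
x=1.600000, y=-0.340000: f=0.238800 → y ← -0.340000 + 0.17·0.238800 = -0.299404
x=1.770000, y=-0.299404: f=0.225809 → y ← -0.299404 + 0.17·0.225809 = -0.261016
x=1.940000, y=-0.261016: f=0.213525 → y ← -0.261016 + 0.17·0.213525 = -0.224717
x=2.110000, y=-0.224717: f=0.201909 → y ← -0.224717 + 0.17·0.201909 = -0.190393
x=2.280000, y=-0.190393: f=0.190926 → y ← -0.190393 + 0.17·0.190926 = -0.157935
y(2.45) ≈ -0.1579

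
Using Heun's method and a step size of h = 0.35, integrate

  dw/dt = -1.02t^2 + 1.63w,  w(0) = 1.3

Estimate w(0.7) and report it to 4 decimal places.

3.7456

Heun: k1 = f(t_n, w_n); k2 = f(t_n + h, w_n + h·k1); w_{n+1} = w_n + (h/2)·(k1 + k2).
t=0.000000, w=1.300000:
  k1 = f(0.000000, 1.300000) = 2.119000
  k2 = f(0.350000, 2.041650) = 3.202939
  w ← 1.300000 + (0.35/2)·(2.119000 + 3.202939) = 2.231339
t=0.350000, w=2.231339:
  k1 = f(0.350000, 2.231339) = 3.512133
  k2 = f(0.700000, 3.460586) = 5.140955
  w ← 2.231339 + (0.35/2)·(3.512133 + 5.140955) = 3.745630
w(0.7) ≈ 3.7456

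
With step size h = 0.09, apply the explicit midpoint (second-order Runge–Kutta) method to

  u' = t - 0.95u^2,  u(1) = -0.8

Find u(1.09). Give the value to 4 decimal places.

Midpoint: k1 = f(t_n, u_n); k2 = f(t_n + h/2, u_n + (h/2)·k1); u_{n+1} = u_n + h·k2.
t=1.000000, u=-0.800000:
  k1 = f(1.000000, -0.800000) = 0.392000
  k2 = f(1.045000, -0.782360) = 0.463517
  u ← -0.800000 + 0.09·0.463517 = -0.758283
u(1.09) ≈ -0.7583

-0.7583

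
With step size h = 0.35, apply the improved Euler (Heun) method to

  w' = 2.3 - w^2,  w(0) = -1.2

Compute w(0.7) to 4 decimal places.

-0.0993

Heun: k1 = f(t_n, w_n); k2 = f(t_n + h, w_n + h·k1); w_{n+1} = w_n + (h/2)·(k1 + k2).
t=0.000000, w=-1.200000:
  k1 = f(0.000000, -1.200000) = 0.860000
  k2 = f(0.350000, -0.899000) = 1.491799
  w ← -1.200000 + (0.35/2)·(0.860000 + 1.491799) = -0.788435
t=0.350000, w=-0.788435:
  k1 = f(0.350000, -0.788435) = 1.678370
  k2 = f(0.700000, -0.201006) = 2.259597
  w ← -0.788435 + (0.35/2)·(1.678370 + 2.259597) = -0.099291
w(0.7) ≈ -0.0993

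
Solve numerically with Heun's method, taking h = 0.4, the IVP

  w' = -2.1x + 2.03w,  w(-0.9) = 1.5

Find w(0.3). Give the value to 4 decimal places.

19.6949

Heun: k1 = f(x_n, w_n); k2 = f(x_n + h, w_n + h·k1); w_{n+1} = w_n + (h/2)·(k1 + k2).
x=-0.900000, w=1.500000:
  k1 = f(-0.900000, 1.500000) = 4.935000
  k2 = f(-0.500000, 3.474000) = 8.102220
  w ← 1.500000 + (0.4/2)·(4.935000 + 8.102220) = 4.107444
x=-0.500000, w=4.107444:
  k1 = f(-0.500000, 4.107444) = 9.388111
  k2 = f(-0.100000, 7.862689) = 16.171258
  w ← 4.107444 + (0.4/2)·(9.388111 + 16.171258) = 9.219318
x=-0.100000, w=9.219318:
  k1 = f(-0.100000, 9.219318) = 18.925215
  k2 = f(0.300000, 16.789404) = 33.452490
  w ← 9.219318 + (0.4/2)·(18.925215 + 33.452490) = 19.694859
w(0.3) ≈ 19.6949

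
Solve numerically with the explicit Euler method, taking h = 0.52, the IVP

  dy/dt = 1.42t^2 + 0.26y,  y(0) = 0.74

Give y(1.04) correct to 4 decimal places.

1.1533

Euler: y_{n+1} = y_n + h·f(t_n, y_n).
t=0.000000, y=0.740000: f=0.192400 → y ← 0.740000 + 0.52·0.192400 = 0.840048
t=0.520000, y=0.840048: f=0.602380 → y ← 0.840048 + 0.52·0.602380 = 1.153286
y(1.04) ≈ 1.1533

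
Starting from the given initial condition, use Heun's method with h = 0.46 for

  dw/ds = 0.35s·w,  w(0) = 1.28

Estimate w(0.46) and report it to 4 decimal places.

1.3274

Heun: k1 = f(s_n, w_n); k2 = f(s_n + h, w_n + h·k1); w_{n+1} = w_n + (h/2)·(k1 + k2).
s=0.000000, w=1.280000:
  k1 = f(0.000000, 1.280000) = 0.000000
  k2 = f(0.460000, 1.280000) = 0.206080
  w ← 1.280000 + (0.46/2)·(0.000000 + 0.206080) = 1.327398
w(0.46) ≈ 1.3274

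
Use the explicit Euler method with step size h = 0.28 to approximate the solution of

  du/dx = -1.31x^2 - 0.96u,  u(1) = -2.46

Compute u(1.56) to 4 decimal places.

Euler: u_{n+1} = u_n + h·f(x_n, u_n).
x=1.000000, u=-2.460000: f=1.051600 → u ← -2.460000 + 0.28·1.051600 = -2.165552
x=1.280000, u=-2.165552: f=-0.067374 → u ← -2.165552 + 0.28·(-0.067374) = -2.184417
u(1.56) ≈ -2.1844

-2.1844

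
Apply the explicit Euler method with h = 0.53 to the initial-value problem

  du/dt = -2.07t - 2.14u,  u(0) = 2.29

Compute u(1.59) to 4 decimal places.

-1.0904

Euler: u_{n+1} = u_n + h·f(t_n, u_n).
t=0.000000, u=2.290000: f=-4.900600 → u ← 2.290000 + 0.53·(-4.900600) = -0.307318
t=0.530000, u=-0.307318: f=-0.439439 → u ← -0.307318 + 0.53·(-0.439439) = -0.540221
t=1.060000, u=-0.540221: f=-1.038127 → u ← -0.540221 + 0.53·(-1.038127) = -1.090428
u(1.59) ≈ -1.0904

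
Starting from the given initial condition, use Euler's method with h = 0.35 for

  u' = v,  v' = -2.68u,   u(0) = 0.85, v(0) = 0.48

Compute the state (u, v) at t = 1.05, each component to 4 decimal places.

0.4617, -2.1229

Euler on (u,v): u_{n+1} = u_n + h·u', v_{n+1} = v_n + h·v'.
0.000000: (0.850000, 0.480000); f=(0.480000, -2.278000) → (1.018000, -0.317300)
0.350000: (1.018000, -0.317300); f=(-0.317300, -2.728240) → (0.906945, -1.272184)
0.700000: (0.906945, -1.272184); f=(-1.272184, -2.430613) → (0.461681, -2.122898)
(u(1.05), v(1.05)) ≈ (0.4617, -2.1229)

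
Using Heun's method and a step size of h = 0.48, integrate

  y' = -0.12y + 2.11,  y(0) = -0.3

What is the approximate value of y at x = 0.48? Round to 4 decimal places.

Heun: k1 = f(x_n, y_n); k2 = f(x_n + h, y_n + h·k1); y_{n+1} = y_n + (h/2)·(k1 + k2).
x=0.000000, y=-0.300000:
  k1 = f(0.000000, -0.300000) = 2.146000
  k2 = f(0.480000, 0.730080) = 2.022390
  y ← -0.300000 + (0.48/2)·(2.146000 + 2.022390) = 0.700414
y(0.48) ≈ 0.7004

0.7004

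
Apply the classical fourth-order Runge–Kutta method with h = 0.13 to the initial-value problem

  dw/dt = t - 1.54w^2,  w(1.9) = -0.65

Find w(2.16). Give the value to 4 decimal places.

RK4: k1 = f(t_n, w_n); k2 = f(t_n + h/2, w_n + (h/2)·k1); k3 = f(t_n + h/2, w_n + (h/2)·k2); k4 = f(t_n + h, w_n + h·k3); w_{n+1} = w_n + (h/6)·(k1 + 2k2 + 2k3 + k4).
t=1.900000, w=-0.650000:
  k1 = f(1.900000, -0.650000) = 1.249350
  k2 = f(1.965000, -0.568792) = 1.466772
  k3 = f(1.965000, -0.554660) = 1.491223
  k4 = f(2.030000, -0.456141) = 1.709580
  w ← -0.650000 + (0.13/6)·(k1 + 2k2 + 2k3 + k4) = -0.457710
t=2.030000, w=-0.457710:
  k1 = f(2.030000, -0.457710) = 1.707372
  k2 = f(2.095000, -0.346731) = 1.909858
  k3 = f(2.095000, -0.333569) = 1.923647
  k4 = f(2.160000, -0.207636) = 2.093606
  w ← -0.457710 + (0.13/6)·(k1 + 2k2 + 2k3 + k4) = -0.209237
w(2.16) ≈ -0.2092

-0.2092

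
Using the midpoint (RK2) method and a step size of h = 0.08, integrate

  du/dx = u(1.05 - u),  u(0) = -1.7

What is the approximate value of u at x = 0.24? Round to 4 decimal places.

-3.9310

Midpoint: k1 = f(x_n, u_n); k2 = f(x_n + h/2, u_n + (h/2)·k1); u_{n+1} = u_n + h·k2.
x=0.000000, u=-1.700000:
  k1 = f(0.000000, -1.700000) = -4.675000
  k2 = f(0.040000, -1.887000) = -5.542119
  u ← -1.700000 + 0.08·(-5.542119) = -2.143370
x=0.080000, u=-2.143370:
  k1 = f(0.080000, -2.143370) = -6.844571
  k2 = f(0.120000, -2.417152) = -8.380635
  u ← -2.143370 + 0.08·(-8.380635) = -2.813820
x=0.160000, u=-2.813820:
  k1 = f(0.160000, -2.813820) = -10.872096
  k2 = f(0.200000, -3.248704) = -13.965218
  u ← -2.813820 + 0.08·(-13.965218) = -3.931038
u(0.24) ≈ -3.9310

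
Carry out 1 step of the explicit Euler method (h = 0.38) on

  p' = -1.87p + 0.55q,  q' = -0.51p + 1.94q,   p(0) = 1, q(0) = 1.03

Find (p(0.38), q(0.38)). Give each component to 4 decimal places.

0.5047, 1.5955

Euler on (p,q): p_{n+1} = p_n + h·p', q_{n+1} = q_n + h·q'.
0.000000: (1.000000, 1.030000); f=(-1.303500, 1.488200) → (0.504670, 1.595516)
(p(0.38), q(0.38)) ≈ (0.5047, 1.5955)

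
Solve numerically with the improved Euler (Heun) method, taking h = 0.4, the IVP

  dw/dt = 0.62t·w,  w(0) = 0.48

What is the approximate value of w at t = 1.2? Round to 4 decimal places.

Heun: k1 = f(t_n, w_n); k2 = f(t_n + h, w_n + h·k1); w_{n+1} = w_n + (h/2)·(k1 + k2).
t=0.000000, w=0.480000:
  k1 = f(0.000000, 0.480000) = 0.000000
  k2 = f(0.400000, 0.480000) = 0.119040
  w ← 0.480000 + (0.4/2)·(0.000000 + 0.119040) = 0.503808
t=0.400000, w=0.503808:
  k1 = f(0.400000, 0.503808) = 0.124944
  k2 = f(0.800000, 0.553786) = 0.274678
  w ← 0.503808 + (0.4/2)·(0.124944 + 0.274678) = 0.583732
t=0.800000, w=0.583732:
  k1 = f(0.800000, 0.583732) = 0.289531
  k2 = f(1.200000, 0.699545) = 0.520461
  w ← 0.583732 + (0.4/2)·(0.289531 + 0.520461) = 0.745731
w(1.2) ≈ 0.7457

0.7457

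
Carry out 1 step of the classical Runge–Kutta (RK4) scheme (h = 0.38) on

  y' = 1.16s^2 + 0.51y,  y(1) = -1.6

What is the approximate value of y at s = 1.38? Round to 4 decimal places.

-1.2546

RK4: k1 = f(s_n, y_n); k2 = f(s_n + h/2, y_n + (h/2)·k1); k3 = f(s_n + h/2, y_n + (h/2)·k2); k4 = f(s_n + h, y_n + h·k3); y_{n+1} = y_n + (h/6)·(k1 + 2k2 + 2k3 + k4).
s=1.000000, y=-1.600000:
  k1 = f(1.000000, -1.600000) = 0.344000
  k2 = f(1.190000, -1.534640) = 0.860010
  k3 = f(1.190000, -1.436598) = 0.910011
  k4 = f(1.380000, -1.254196) = 1.569464
  y ← -1.600000 + (0.38/6)·(k1 + 2k2 + 2k3 + k4) = -1.254611
y(1.38) ≈ -1.2546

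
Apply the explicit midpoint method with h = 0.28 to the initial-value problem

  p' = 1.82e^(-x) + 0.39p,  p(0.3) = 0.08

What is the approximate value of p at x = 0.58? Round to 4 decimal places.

0.4380

Midpoint: k1 = f(x_n, p_n); k2 = f(x_n + h/2, p_n + (h/2)·k1); p_{n+1} = p_n + h·k2.
x=0.300000, p=0.080000:
  k1 = f(0.300000, 0.080000) = 1.379489
  k2 = f(0.440000, 0.273128) = 1.278666
  p ← 0.080000 + 0.28·1.278666 = 0.438027
p(0.58) ≈ 0.4380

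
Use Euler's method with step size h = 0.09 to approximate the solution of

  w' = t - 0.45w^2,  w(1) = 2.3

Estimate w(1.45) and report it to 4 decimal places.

Euler: w_{n+1} = w_n + h·f(t_n, w_n).
t=1.000000, w=2.300000: f=-1.380500 → w ← 2.300000 + 0.09·(-1.380500) = 2.175755
t=1.090000, w=2.175755: f=-1.040259 → w ← 2.175755 + 0.09·(-1.040259) = 2.082132
t=1.180000, w=2.082132: f=-0.770872 → w ← 2.082132 + 0.09·(-0.770872) = 2.012753
t=1.270000, w=2.012753: f=-0.553029 → w ← 2.012753 + 0.09·(-0.553029) = 1.962981
t=1.360000, w=1.962981: f=-0.373982 → w ← 1.962981 + 0.09·(-0.373982) = 1.929322
w(1.45) ≈ 1.9293

1.9293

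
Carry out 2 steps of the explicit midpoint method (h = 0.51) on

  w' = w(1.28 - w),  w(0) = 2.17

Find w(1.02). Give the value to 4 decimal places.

1.5946

Midpoint: k1 = f(x_n, w_n); k2 = f(x_n + h/2, w_n + (h/2)·k1); w_{n+1} = w_n + h·k2.
x=0.000000, w=2.170000:
  k1 = f(0.000000, 2.170000) = -1.931300
  k2 = f(0.255000, 1.677518) = -0.666845
  w ← 2.170000 + 0.51·(-0.666845) = 1.829909
x=0.510000, w=1.829909:
  k1 = f(0.510000, 1.829909) = -1.006284
  k2 = f(0.765000, 1.573307) = -0.461462
  w ← 1.829909 + 0.51·(-0.461462) = 1.594564
w(1.02) ≈ 1.5946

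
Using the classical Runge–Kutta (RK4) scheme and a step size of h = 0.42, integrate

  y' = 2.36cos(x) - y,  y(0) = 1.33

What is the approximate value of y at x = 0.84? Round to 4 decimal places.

1.7307

RK4: k1 = f(x_n, y_n); k2 = f(x_n + h/2, y_n + (h/2)·k1); k3 = f(x_n + h/2, y_n + (h/2)·k2); k4 = f(x_n + h, y_n + h·k3); y_{n+1} = y_n + (h/6)·(k1 + 2k2 + 2k3 + k4).
x=0.000000, y=1.330000:
  k1 = f(0.000000, 1.330000) = 1.030000
  k2 = f(0.210000, 1.546300) = 0.761853
  k3 = f(0.210000, 1.489989) = 0.818164
  k4 = f(0.420000, 1.673629) = 0.481261
  y ← 1.330000 + (0.42/6)·(k1 + 2k2 + 2k3 + k4) = 1.656991
x=0.420000, y=1.656991:
  k1 = f(0.420000, 1.656991) = 0.497899
  k2 = f(0.630000, 1.761549) = 0.145395
  k3 = f(0.630000, 1.687524) = 0.219421
  k4 = f(0.840000, 1.749148) = -0.173935
  y ← 1.656991 + (0.42/6)·(k1 + 2k2 + 2k3 + k4) = 1.730742
y(0.84) ≈ 1.7307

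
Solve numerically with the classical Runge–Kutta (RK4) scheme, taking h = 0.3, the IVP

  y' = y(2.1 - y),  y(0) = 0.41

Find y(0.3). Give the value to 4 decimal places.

RK4: k1 = f(x_n, y_n); k2 = f(x_n + h/2, y_n + (h/2)·k1); k3 = f(x_n + h/2, y_n + (h/2)·k2); k4 = f(x_n + h, y_n + h·k3); y_{n+1} = y_n + (h/6)·(k1 + 2k2 + 2k3 + k4).
x=0.000000, y=0.410000:
  k1 = f(0.000000, 0.410000) = 0.692900
  k2 = f(0.150000, 0.513935) = 0.815134
  k3 = f(0.150000, 0.532270) = 0.834456
  k4 = f(0.300000, 0.660337) = 0.950663
  y ← 0.410000 + (0.3/6)·(k1 + 2k2 + 2k3 + k4) = 0.657137
y(0.3) ≈ 0.6571

0.6571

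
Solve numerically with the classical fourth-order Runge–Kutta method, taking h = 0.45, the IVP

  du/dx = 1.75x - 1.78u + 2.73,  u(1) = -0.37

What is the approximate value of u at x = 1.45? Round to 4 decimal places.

1.3534

RK4: k1 = f(x_n, u_n); k2 = f(x_n + h/2, u_n + (h/2)·k1); k3 = f(x_n + h/2, u_n + (h/2)·k2); k4 = f(x_n + h, u_n + h·k3); u_{n+1} = u_n + (h/6)·(k1 + 2k2 + 2k3 + k4).
x=1.000000, u=-0.370000:
  k1 = f(1.000000, -0.370000) = 5.138600
  k2 = f(1.225000, 0.786185) = 3.474341
  k3 = f(1.225000, 0.411727) = 4.140877
  k4 = f(1.450000, 1.493394) = 2.609258
  u ← -0.370000 + (0.45/6)·(k1 + 2k2 + 2k3 + k4) = 1.353372
u(1.45) ≈ 1.3534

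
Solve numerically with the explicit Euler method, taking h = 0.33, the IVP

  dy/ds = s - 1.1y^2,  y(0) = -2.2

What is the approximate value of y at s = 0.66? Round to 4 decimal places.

Euler: y_{n+1} = y_n + h·f(s_n, y_n).
s=0.000000, y=-2.200000: f=-5.324000 → y ← -2.200000 + 0.33·(-5.324000) = -3.956920
s=0.330000, y=-3.956920: f=-16.892937 → y ← -3.956920 + 0.33·(-16.892937) = -9.531589
y(0.66) ≈ -9.5316

-9.5316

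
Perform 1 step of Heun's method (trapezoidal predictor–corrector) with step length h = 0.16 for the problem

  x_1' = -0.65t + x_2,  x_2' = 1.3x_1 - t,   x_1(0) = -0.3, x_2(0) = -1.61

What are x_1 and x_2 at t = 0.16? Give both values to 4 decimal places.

-0.5709, -1.7120

Heun on (x_1,x_2): k1 = f(t_n, state_n); k2 = f(t_n + h, state_n + h·k1); state_{n+1} = state_n + (h/2)·(k1 + k2).
0.000000: (-0.300000, -1.610000)
  k1 = (-1.610000, -0.390000)
  predictor → (-0.557600, -1.672400)
  k2 = (-1.776400, -0.884880)
  → (-0.570912, -1.711990)
(x_1(0.16), x_2(0.16)) ≈ (-0.5709, -1.7120)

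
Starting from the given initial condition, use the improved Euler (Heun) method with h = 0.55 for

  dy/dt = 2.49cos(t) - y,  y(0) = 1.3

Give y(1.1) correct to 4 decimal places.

Heun: k1 = f(t_n, y_n); k2 = f(t_n + h, y_n + h·k1); y_{n+1} = y_n + (h/2)·(k1 + k2).
t=0.000000, y=1.300000:
  k1 = f(0.000000, 1.300000) = 1.190000
  k2 = f(0.550000, 1.954500) = 0.168286
  y ← 1.300000 + (0.55/2)·(1.190000 + 0.168286) = 1.673529
t=0.550000, y=1.673529:
  k1 = f(0.550000, 1.673529) = 0.449257
  k2 = f(1.100000, 1.920620) = -0.791166
  y ← 1.673529 + (0.55/2)·(0.449257 + (-0.791166)) = 1.579504
y(1.1) ≈ 1.5795

1.5795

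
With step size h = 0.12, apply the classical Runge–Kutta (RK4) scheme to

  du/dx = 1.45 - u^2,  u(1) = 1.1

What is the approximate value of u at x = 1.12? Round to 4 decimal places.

RK4: k1 = f(x_n, u_n); k2 = f(x_n + h/2, u_n + (h/2)·k1); k3 = f(x_n + h/2, u_n + (h/2)·k2); k4 = f(x_n + h, u_n + h·k3); u_{n+1} = u_n + (h/6)·(k1 + 2k2 + 2k3 + k4).
x=1.000000, u=1.100000:
  k1 = f(1.000000, 1.100000) = 0.240000
  k2 = f(1.060000, 1.114400) = 0.208113
  k3 = f(1.060000, 1.112487) = 0.212373
  k4 = f(1.120000, 1.125485) = 0.183284
  u ← 1.100000 + (0.12/6)·(k1 + 2k2 + 2k3 + k4) = 1.125285
u(1.12) ≈ 1.1253

1.1253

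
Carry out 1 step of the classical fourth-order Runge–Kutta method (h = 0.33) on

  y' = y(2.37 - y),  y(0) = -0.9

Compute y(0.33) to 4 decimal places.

-3.4601

RK4: k1 = f(s_n, y_n); k2 = f(s_n + h/2, y_n + (h/2)·k1); k3 = f(s_n + h/2, y_n + (h/2)·k2); k4 = f(s_n + h, y_n + h·k3); y_{n+1} = y_n + (h/6)·(k1 + 2k2 + 2k3 + k4).
s=0.000000, y=-0.900000:
  k1 = f(0.000000, -0.900000) = -2.943000
  k2 = f(0.165000, -1.385595) = -5.203734
  k3 = f(0.165000, -1.758616) = -7.260650
  k4 = f(0.330000, -3.296015) = -18.675267
  y ← -0.900000 + (0.33/6)·(k1 + 2k2 + 2k3 + k4) = -3.460087
y(0.33) ≈ -3.4601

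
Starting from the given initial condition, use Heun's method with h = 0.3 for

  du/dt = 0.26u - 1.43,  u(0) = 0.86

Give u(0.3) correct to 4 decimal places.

0.4840

Heun: k1 = f(t_n, u_n); k2 = f(t_n + h, u_n + h·k1); u_{n+1} = u_n + (h/2)·(k1 + k2).
t=0.000000, u=0.860000:
  k1 = f(0.000000, 0.860000) = -1.206400
  k2 = f(0.300000, 0.498080) = -1.300499
  u ← 0.860000 + (0.3/2)·(-1.206400 + (-1.300499)) = 0.483965
u(0.3) ≈ 0.4840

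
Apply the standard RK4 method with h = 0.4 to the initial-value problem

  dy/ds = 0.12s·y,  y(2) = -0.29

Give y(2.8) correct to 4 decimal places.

-0.3651

RK4: k1 = f(s_n, y_n); k2 = f(s_n + h/2, y_n + (h/2)·k1); k3 = f(s_n + h/2, y_n + (h/2)·k2); k4 = f(s_n + h, y_n + h·k3); y_{n+1} = y_n + (h/6)·(k1 + 2k2 + 2k3 + k4).
s=2.000000, y=-0.290000:
  k1 = f(2.000000, -0.290000) = -0.069600
  k2 = f(2.200000, -0.303920) = -0.080235
  k3 = f(2.200000, -0.306047) = -0.080796
  k4 = f(2.400000, -0.322319) = -0.092828
  y ← -0.290000 + (0.4/6)·(k1 + 2k2 + 2k3 + k4) = -0.322299
s=2.400000, y=-0.322299:
  k1 = f(2.400000, -0.322299) = -0.092822
  k2 = f(2.600000, -0.340864) = -0.106350
  k3 = f(2.600000, -0.343569) = -0.107194
  k4 = f(2.800000, -0.365177) = -0.122699
  y ← -0.322299 + (0.4/6)·(k1 + 2k2 + 2k3 + k4) = -0.365140
y(2.8) ≈ -0.3651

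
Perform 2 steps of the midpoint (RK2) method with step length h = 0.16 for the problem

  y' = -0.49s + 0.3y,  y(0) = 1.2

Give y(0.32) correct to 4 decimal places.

Midpoint: k1 = f(s_n, y_n); k2 = f(s_n + h/2, y_n + (h/2)·k1); y_{n+1} = y_n + h·k2.
s=0.000000, y=1.200000:
  k1 = f(0.000000, 1.200000) = 0.360000
  k2 = f(0.080000, 1.228800) = 0.329440
  y ← 1.200000 + 0.16·0.329440 = 1.252710
s=0.160000, y=1.252710:
  k1 = f(0.160000, 1.252710) = 0.297413
  k2 = f(0.240000, 1.276503) = 0.265351
  y ← 1.252710 + 0.16·0.265351 = 1.295167
y(0.32) ≈ 1.2952

1.2952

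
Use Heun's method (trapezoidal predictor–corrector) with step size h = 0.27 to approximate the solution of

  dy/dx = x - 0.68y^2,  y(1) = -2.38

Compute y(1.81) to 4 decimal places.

-32.6554

Heun: k1 = f(x_n, y_n); k2 = f(x_n + h, y_n + h·k1); y_{n+1} = y_n + (h/2)·(k1 + k2).
x=1.000000, y=-2.380000:
  k1 = f(1.000000, -2.380000) = -2.851792
  k2 = f(1.270000, -3.149984) = -5.477231
  y ← -2.380000 + (0.27/2)·(-2.851792 + (-5.477231)) = -3.504418
x=1.270000, y=-3.504418:
  k1 = f(1.270000, -3.504418) = -7.081043
  k2 = f(1.540000, -5.416300) = -18.408686
  y ← -3.504418 + (0.27/2)·(-7.081043 + (-18.408686)) = -6.945532
x=1.540000, y=-6.945532:
  k1 = f(1.540000, -6.945532) = -31.263478
  k2 = f(1.810000, -15.386671) = -159.179749
  y ← -6.945532 + (0.27/2)·(-31.263478 + (-159.179749)) = -32.655367
y(1.81) ≈ -32.6554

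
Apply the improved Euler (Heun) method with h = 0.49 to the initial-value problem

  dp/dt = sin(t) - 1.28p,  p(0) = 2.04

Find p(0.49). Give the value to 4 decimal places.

Heun: k1 = f(t_n, p_n); k2 = f(t_n + h, p_n + h·k1); p_{n+1} = p_n + (h/2)·(k1 + k2).
t=0.000000, p=2.040000:
  k1 = f(0.000000, 2.040000) = -2.611200
  k2 = f(0.490000, 0.760512) = -0.502829
  p ← 2.040000 + (0.49/2)·(-2.611200 + (-0.502829)) = 1.277063
p(0.49) ≈ 1.2771

1.2771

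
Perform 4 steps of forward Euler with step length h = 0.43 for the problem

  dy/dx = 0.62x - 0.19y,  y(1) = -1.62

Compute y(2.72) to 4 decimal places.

Euler: y_{n+1} = y_n + h·f(x_n, y_n).
x=1.000000, y=-1.620000: f=0.927800 → y ← -1.620000 + 0.43·0.927800 = -1.221046
x=1.430000, y=-1.221046: f=1.118599 → y ← -1.221046 + 0.43·1.118599 = -0.740049
x=1.860000, y=-0.740049: f=1.293809 → y ← -0.740049 + 0.43·1.293809 = -0.183711
x=2.290000, y=-0.183711: f=1.454705 → y ← -0.183711 + 0.43·1.454705 = 0.441813
y(2.72) ≈ 0.4418

0.4418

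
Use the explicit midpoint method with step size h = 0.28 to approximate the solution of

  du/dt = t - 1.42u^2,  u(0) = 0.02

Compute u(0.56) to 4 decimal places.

0.1729

Midpoint: k1 = f(t_n, u_n); k2 = f(t_n + h/2, u_n + (h/2)·k1); u_{n+1} = u_n + h·k2.
t=0.000000, u=0.020000:
  k1 = f(0.000000, 0.020000) = -0.000568
  k2 = f(0.140000, 0.019920) = 0.139437
  u ← 0.020000 + 0.28·0.139437 = 0.059042
t=0.280000, u=0.059042:
  k1 = f(0.280000, 0.059042) = 0.275050
  k2 = f(0.420000, 0.097549) = 0.406487
  u ← 0.059042 + 0.28·0.406487 = 0.172859
u(0.56) ≈ 0.1729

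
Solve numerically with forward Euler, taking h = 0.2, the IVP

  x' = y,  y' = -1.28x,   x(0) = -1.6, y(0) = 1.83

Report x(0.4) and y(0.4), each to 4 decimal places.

-0.7861, 2.5555

Euler on (x,y): x_{n+1} = x_n + h·x', y_{n+1} = y_n + h·y'.
0.000000: (-1.600000, 1.830000); f=(1.830000, 2.048000) → (-1.234000, 2.239600)
0.200000: (-1.234000, 2.239600); f=(2.239600, 1.579520) → (-0.786080, 2.555504)
(x(0.4), y(0.4)) ≈ (-0.7861, 2.5555)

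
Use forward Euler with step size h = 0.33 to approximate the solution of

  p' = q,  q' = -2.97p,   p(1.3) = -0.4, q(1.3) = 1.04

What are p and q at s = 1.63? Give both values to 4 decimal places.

Euler on (p,q): p_{n+1} = p_n + h·p', q_{n+1} = q_n + h·q'.
1.300000: (-0.400000, 1.040000); f=(1.040000, 1.188000) → (-0.056800, 1.432040)
(p(1.63), q(1.63)) ≈ (-0.0568, 1.4320)

-0.0568, 1.4320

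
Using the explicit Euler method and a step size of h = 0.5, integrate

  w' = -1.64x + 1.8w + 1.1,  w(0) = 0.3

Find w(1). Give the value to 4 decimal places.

Euler: w_{n+1} = w_n + h·f(x_n, w_n).
x=0.000000, w=0.300000: f=1.640000 → w ← 0.300000 + 0.5·1.640000 = 1.120000
x=0.500000, w=1.120000: f=2.296000 → w ← 1.120000 + 0.5·2.296000 = 2.268000
w(1) ≈ 2.2680

2.2680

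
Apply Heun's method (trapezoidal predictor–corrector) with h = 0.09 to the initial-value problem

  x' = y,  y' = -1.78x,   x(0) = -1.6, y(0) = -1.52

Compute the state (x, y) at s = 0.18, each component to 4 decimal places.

-1.8256, -0.9673

Heun on (x,y): k1 = f(s_n, state_n); k2 = f(s_n + h, state_n + h·k1); state_{n+1} = state_n + (h/2)·(k1 + k2).
0.000000: (-1.600000, -1.520000)
  k1 = (-1.520000, 2.848000)
  predictor → (-1.736800, -1.263680)
  k2 = (-1.263680, 3.091504)
  → (-1.725266, -1.252722)
0.090000: (-1.725266, -1.252722)
  k1 = (-1.252722, 3.070973)
  predictor → (-1.838011, -0.976335)
  k2 = (-0.976335, 3.271659)
  → (-1.825573, -0.967304)
(x(0.18), y(0.18)) ≈ (-1.8256, -0.9673)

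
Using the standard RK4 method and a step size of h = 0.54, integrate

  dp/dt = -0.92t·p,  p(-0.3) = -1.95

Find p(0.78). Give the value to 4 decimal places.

-1.5362

RK4: k1 = f(t_n, p_n); k2 = f(t_n + h/2, p_n + (h/2)·k1); k3 = f(t_n + h/2, p_n + (h/2)·k2); k4 = f(t_n + h, p_n + h·k3); p_{n+1} = p_n + (h/6)·(k1 + 2k2 + 2k3 + k4).
t=-0.300000, p=-1.950000:
  k1 = f(-0.300000, -1.950000) = -0.538200
  k2 = f(-0.030000, -2.095314) = -0.057831
  k3 = f(-0.030000, -1.965614) = -0.054251
  k4 = f(0.240000, -1.979296) = 0.437028
  p ← -1.950000 + (0.54/6)·(k1 + 2k2 + 2k3 + k4) = -1.979280
t=0.240000, p=-1.979280:
  k1 = f(0.240000, -1.979280) = 0.437025
  k2 = f(0.510000, -1.861283) = 0.873314
  k3 = f(0.510000, -1.743485) = 0.818043
  k4 = f(0.780000, -1.537537) = 1.103336
  p ← -1.979280 + (0.54/6)·(k1 + 2k2 + 2k3 + k4) = -1.536203
p(0.78) ≈ -1.5362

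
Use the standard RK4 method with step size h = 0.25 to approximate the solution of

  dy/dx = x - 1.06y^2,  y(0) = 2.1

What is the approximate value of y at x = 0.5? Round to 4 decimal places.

1.0801

RK4: k1 = f(x_n, y_n); k2 = f(x_n + h/2, y_n + (h/2)·k1); k3 = f(x_n + h/2, y_n + (h/2)·k2); k4 = f(x_n + h, y_n + h·k3); y_{n+1} = y_n + (h/6)·(k1 + 2k2 + 2k3 + k4).
x=0.000000, y=2.100000:
  k1 = f(0.000000, 2.100000) = -4.674600
  k2 = f(0.125000, 1.515675) = -2.310107
  k3 = f(0.125000, 1.811237) = -3.352413
  k4 = f(0.250000, 1.261897) = -1.437927
  y ← 2.100000 + (0.25/6)·(k1 + 2k2 + 2k3 + k4) = 1.373435
x=0.250000, y=1.373435:
  k1 = f(0.250000, 1.373435) = -1.749502
  k2 = f(0.375000, 1.154747) = -1.038447
  k3 = f(0.375000, 1.243629) = -1.264410
  k4 = f(0.500000, 1.057332) = -0.685029
  y ← 1.373435 + (0.25/6)·(k1 + 2k2 + 2k3 + k4) = 1.080091
y(0.5) ≈ 1.0801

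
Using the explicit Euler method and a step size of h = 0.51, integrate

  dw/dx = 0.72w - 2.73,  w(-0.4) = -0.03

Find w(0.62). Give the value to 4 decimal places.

-3.3519

Euler: w_{n+1} = w_n + h·f(x_n, w_n).
x=-0.400000, w=-0.030000: f=-2.751600 → w ← -0.030000 + 0.51·(-2.751600) = -1.433316
x=0.110000, w=-1.433316: f=-3.761988 → w ← -1.433316 + 0.51·(-3.761988) = -3.351930
w(0.62) ≈ -3.3519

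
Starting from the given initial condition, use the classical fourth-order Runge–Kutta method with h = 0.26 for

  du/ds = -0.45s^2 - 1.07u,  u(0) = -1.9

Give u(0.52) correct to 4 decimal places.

-1.1077

RK4: k1 = f(s_n, u_n); k2 = f(s_n + h/2, u_n + (h/2)·k1); k3 = f(s_n + h/2, u_n + (h/2)·k2); k4 = f(s_n + h, u_n + h·k3); u_{n+1} = u_n + (h/6)·(k1 + 2k2 + 2k3 + k4).
s=0.000000, u=-1.900000:
  k1 = f(0.000000, -1.900000) = 2.033000
  k2 = f(0.130000, -1.635710) = 1.742605
  k3 = f(0.130000, -1.673461) = 1.782999
  k4 = f(0.260000, -1.436420) = 1.506550
  u ← -1.900000 + (0.26/6)·(k1 + 2k2 + 2k3 + k4) = -1.441067
s=0.260000, u=-1.441067:
  k1 = f(0.260000, -1.441067) = 1.511522
  k2 = f(0.390000, -1.244569) = 1.263244
  k3 = f(0.390000, -1.276845) = 1.297780
  k4 = f(0.520000, -1.103645) = 1.059220
  u ← -1.441067 + (0.26/6)·(k1 + 2k2 + 2k3 + k4) = -1.107713
u(0.52) ≈ -1.1077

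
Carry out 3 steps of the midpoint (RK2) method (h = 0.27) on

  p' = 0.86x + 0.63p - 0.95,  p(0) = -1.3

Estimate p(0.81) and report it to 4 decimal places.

Midpoint: k1 = f(x_n, p_n); k2 = f(x_n + h/2, p_n + (h/2)·k1); p_{n+1} = p_n + h·k2.
x=0.000000, p=-1.300000:
  k1 = f(0.000000, -1.300000) = -1.769000
  k2 = f(0.135000, -1.538815) = -1.803353
  p ← -1.300000 + 0.27·(-1.803353) = -1.786905
x=0.270000, p=-1.786905:
  k1 = f(0.270000, -1.786905) = -1.843550
  k2 = f(0.405000, -2.035785) = -1.884244
  p ← -1.786905 + 0.27·(-1.884244) = -2.295651
x=0.540000, p=-2.295651:
  k1 = f(0.540000, -2.295651) = -1.931860
  k2 = f(0.675000, -2.556453) = -1.980065
  p ← -2.295651 + 0.27·(-1.980065) = -2.830269
p(0.81) ≈ -2.8303

-2.8303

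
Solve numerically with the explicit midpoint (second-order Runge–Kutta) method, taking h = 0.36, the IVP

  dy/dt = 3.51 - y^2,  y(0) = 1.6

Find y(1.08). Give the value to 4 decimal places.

Midpoint: k1 = f(t_n, y_n); k2 = f(t_n + h/2, y_n + (h/2)·k1); y_{n+1} = y_n + h·k2.
t=0.000000, y=1.600000:
  k1 = f(0.000000, 1.600000) = 0.950000
  k2 = f(0.180000, 1.771000) = 0.373559
  y ← 1.600000 + 0.36·0.373559 = 1.734481
t=0.360000, y=1.734481:
  k1 = f(0.360000, 1.734481) = 0.501575
  k2 = f(0.540000, 1.824765) = 0.180234
  y ← 1.734481 + 0.36·0.180234 = 1.799365
t=0.720000, y=1.799365:
  k1 = f(0.720000, 1.799365) = 0.272284
  k2 = f(0.900000, 1.848377) = 0.093504
  y ← 1.799365 + 0.36·0.093504 = 1.833027
y(1.08) ≈ 1.8330

1.8330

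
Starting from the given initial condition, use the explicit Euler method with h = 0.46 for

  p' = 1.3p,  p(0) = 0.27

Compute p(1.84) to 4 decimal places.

Euler: p_{n+1} = p_n + h·f(t_n, p_n).
t=0.000000, p=0.270000: f=0.351000 → p ← 0.270000 + 0.46·0.351000 = 0.431460
t=0.460000, p=0.431460: f=0.560898 → p ← 0.431460 + 0.46·0.560898 = 0.689473
t=0.920000, p=0.689473: f=0.896315 → p ← 0.689473 + 0.46·0.896315 = 1.101778
t=1.380000, p=1.101778: f=1.432311 → p ← 1.101778 + 0.46·1.432311 = 1.760641
p(1.84) ≈ 1.7606

1.7606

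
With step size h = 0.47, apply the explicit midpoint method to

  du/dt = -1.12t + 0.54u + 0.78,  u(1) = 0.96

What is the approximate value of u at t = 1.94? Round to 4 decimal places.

Midpoint: k1 = f(t_n, u_n); k2 = f(t_n + h/2, u_n + (h/2)·k1); u_{n+1} = u_n + h·k2.
t=1.000000, u=0.960000:
  k1 = f(1.000000, 0.960000) = 0.178400
  k2 = f(1.235000, 1.001924) = -0.062161
  u ← 0.960000 + 0.47·(-0.062161) = 0.930784
t=1.470000, u=0.930784:
  k1 = f(1.470000, 0.930784) = -0.363776
  k2 = f(1.705000, 0.845297) = -0.673140
  u ← 0.930784 + 0.47·(-0.673140) = 0.614409
u(1.94) ≈ 0.6144

0.6144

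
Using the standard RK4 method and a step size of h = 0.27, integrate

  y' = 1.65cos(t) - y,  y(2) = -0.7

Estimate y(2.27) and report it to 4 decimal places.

RK4: k1 = f(t_n, y_n); k2 = f(t_n + h/2, y_n + (h/2)·k1); k3 = f(t_n + h/2, y_n + (h/2)·k2); k4 = f(t_n + h, y_n + h·k3); y_{n+1} = y_n + (h/6)·(k1 + 2k2 + 2k3 + k4).
t=2.000000, y=-0.700000:
  k1 = f(2.000000, -0.700000) = 0.013358
  k2 = f(2.135000, -0.698197) = -0.184129
  k3 = f(2.135000, -0.724857) = -0.157469
  k4 = f(2.270000, -0.742517) = -0.319437
  y ← -0.700000 + (0.27/6)·(k1 + 2k2 + 2k3 + k4) = -0.744517
y(2.27) ≈ -0.7445

-0.7445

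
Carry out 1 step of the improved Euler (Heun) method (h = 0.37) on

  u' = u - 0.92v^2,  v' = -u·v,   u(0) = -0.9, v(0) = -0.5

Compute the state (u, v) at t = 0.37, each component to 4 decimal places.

-1.4285, -0.7458

Heun on (u,v): k1 = f(t_n, state_n); k2 = f(t_n + h, state_n + h·k1); state_{n+1} = state_n + (h/2)·(k1 + k2).
0.000000: (-0.900000, -0.500000)
  k1 = (-1.130000, -0.450000)
  predictor → (-1.318100, -0.666500)
  k2 = (-1.726784, -0.878514)
  → (-1.428505, -0.745775)
(u(0.37), v(0.37)) ≈ (-1.4285, -0.7458)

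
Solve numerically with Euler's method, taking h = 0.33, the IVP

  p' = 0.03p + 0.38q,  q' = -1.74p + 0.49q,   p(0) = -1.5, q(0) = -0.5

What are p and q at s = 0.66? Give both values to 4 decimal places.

-1.5580, 1.2316

Euler on (p,q): p_{n+1} = p_n + h·p', q_{n+1} = q_n + h·q'.
0.000000: (-1.500000, -0.500000); f=(-0.235000, 2.365000) → (-1.577550, 0.280450)
0.330000: (-1.577550, 0.280450); f=(0.059244, 2.882358) → (-1.557999, 1.231628)
(p(0.66), q(0.66)) ≈ (-1.5580, 1.2316)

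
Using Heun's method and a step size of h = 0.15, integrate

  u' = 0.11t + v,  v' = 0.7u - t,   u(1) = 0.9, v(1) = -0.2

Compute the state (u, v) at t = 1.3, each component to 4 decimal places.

Heun on (u,v): k1 = f(t_n, state_n); k2 = f(t_n + h, state_n + h·k1); state_{n+1} = state_n + (h/2)·(k1 + k2).
1.000000: (0.900000, -0.200000)
  k1 = (-0.090000, -0.370000)
  predictor → (0.886500, -0.255500)
  k2 = (-0.129000, -0.529450)
  → (0.883575, -0.267459)
1.150000: (0.883575, -0.267459)
  k1 = (-0.140959, -0.531497)
  predictor → (0.862431, -0.347183)
  k2 = (-0.204183, -0.696298)
  → (0.857689, -0.359543)
(u(1.3), v(1.3)) ≈ (0.8577, -0.3595)

0.8577, -0.3595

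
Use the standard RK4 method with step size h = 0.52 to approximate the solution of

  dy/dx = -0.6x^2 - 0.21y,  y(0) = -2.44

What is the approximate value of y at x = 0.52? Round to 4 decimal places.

RK4: k1 = f(x_n, y_n); k2 = f(x_n + h/2, y_n + (h/2)·k1); k3 = f(x_n + h/2, y_n + (h/2)·k2); k4 = f(x_n + h, y_n + h·k3); y_{n+1} = y_n + (h/6)·(k1 + 2k2 + 2k3 + k4).
x=0.000000, y=-2.440000:
  k1 = f(0.000000, -2.440000) = 0.512400
  k2 = f(0.260000, -2.306776) = 0.443863
  k3 = f(0.260000, -2.324596) = 0.447605
  k4 = f(0.520000, -2.207245) = 0.301282
  y ← -2.440000 + (0.52/6)·(k1 + 2k2 + 2k3 + k4) = -2.214960
y(0.52) ≈ -2.2150

-2.2150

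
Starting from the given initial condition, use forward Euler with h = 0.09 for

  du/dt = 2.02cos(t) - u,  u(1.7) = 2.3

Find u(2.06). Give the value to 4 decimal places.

Euler: u_{n+1} = u_n + h·f(t_n, u_n).
t=1.700000, u=2.300000: f=-2.560266 → u ← 2.300000 + 0.09·(-2.560266) = 2.069576
t=1.790000, u=2.069576: f=-2.508830 → u ← 2.069576 + 0.09·(-2.508830) = 1.843781
t=1.880000, u=1.843781: f=-2.458468 → u ← 1.843781 + 0.09·(-2.458468) = 1.622519
t=1.970000, u=1.622519: f=-2.407662 → u ← 1.622519 + 0.09·(-2.407662) = 1.405830
u(2.06) ≈ 1.4058

1.4058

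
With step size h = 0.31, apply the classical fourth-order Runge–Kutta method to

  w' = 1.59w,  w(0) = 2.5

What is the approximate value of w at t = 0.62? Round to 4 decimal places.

6.6977

RK4: k1 = f(t_n, w_n); k2 = f(t_n + h/2, w_n + (h/2)·k1); k3 = f(t_n + h/2, w_n + (h/2)·k2); k4 = f(t_n + h, w_n + h·k3); w_{n+1} = w_n + (h/6)·(k1 + 2k2 + 2k3 + k4).
t=0.000000, w=2.500000:
  k1 = f(0.000000, 2.500000) = 3.975000
  k2 = f(0.155000, 3.116125) = 4.954639
  k3 = f(0.155000, 3.267969) = 5.196071
  k4 = f(0.310000, 4.110782) = 6.536143
  w ← 2.500000 + (0.31/6)·(k1 + 2k2 + 2k3 + k4) = 4.091982
t=0.310000, w=4.091982:
  k1 = f(0.310000, 4.091982) = 6.506252
  k2 = f(0.465000, 5.100451) = 8.109718
  k3 = f(0.465000, 5.348989) = 8.504892
  k4 = f(0.620000, 6.728499) = 10.698313
  w ← 4.091982 + (0.31/6)·(k1 + 2k2 + 2k3 + k4) = 6.697728
w(0.62) ≈ 6.6977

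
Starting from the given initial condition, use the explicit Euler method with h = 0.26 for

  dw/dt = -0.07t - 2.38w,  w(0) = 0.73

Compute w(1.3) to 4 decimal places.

-0.0201

Euler: w_{n+1} = w_n + h·f(t_n, w_n).
t=0.000000, w=0.730000: f=-1.737400 → w ← 0.730000 + 0.26·(-1.737400) = 0.278276
t=0.260000, w=0.278276: f=-0.680497 → w ← 0.278276 + 0.26·(-0.680497) = 0.101347
t=0.520000, w=0.101347: f=-0.277605 → w ← 0.101347 + 0.26·(-0.277605) = 0.029169
t=0.780000, w=0.029169: f=-0.124023 → w ← 0.029169 + 0.26·(-0.124023) = -0.003077
t=1.040000, w=-0.003077: f=-0.065478 → w ← -0.003077 + 0.26·(-0.065478) = -0.020101
w(1.3) ≈ -0.0201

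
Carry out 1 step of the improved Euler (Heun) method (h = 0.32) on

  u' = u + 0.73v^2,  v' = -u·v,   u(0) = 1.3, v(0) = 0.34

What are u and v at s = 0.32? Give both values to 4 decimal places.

1.8050, 0.2139

Heun on (u,v): k1 = f(s_n, state_n); k2 = f(s_n + h, state_n + h·k1); state_{n+1} = state_n + (h/2)·(k1 + k2).
0.000000: (1.300000, 0.340000)
  k1 = (1.384388, -0.442000)
  predictor → (1.743004, 0.198560)
  k2 = (1.771785, -0.346091)
  → (1.804988, 0.213905)
(u(0.32), v(0.32)) ≈ (1.8050, 0.2139)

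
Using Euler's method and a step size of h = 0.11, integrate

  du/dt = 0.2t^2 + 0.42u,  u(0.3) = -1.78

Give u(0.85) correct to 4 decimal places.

-2.1967

Euler: u_{n+1} = u_n + h·f(t_n, u_n).
t=0.300000, u=-1.780000: f=-0.729600 → u ← -1.780000 + 0.11·(-0.729600) = -1.860256
t=0.410000, u=-1.860256: f=-0.747688 → u ← -1.860256 + 0.11·(-0.747688) = -1.942502
t=0.520000, u=-1.942502: f=-0.761771 → u ← -1.942502 + 0.11·(-0.761771) = -2.026296
t=0.630000, u=-2.026296: f=-0.771664 → u ← -2.026296 + 0.11·(-0.771664) = -2.111179
t=0.740000, u=-2.111179: f=-0.777175 → u ← -2.111179 + 0.11·(-0.777175) = -2.196669
u(0.85) ≈ -2.1967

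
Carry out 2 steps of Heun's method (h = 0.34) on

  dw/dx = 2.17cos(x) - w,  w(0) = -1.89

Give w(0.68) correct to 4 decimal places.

Heun: k1 = f(x_n, w_n); k2 = f(x_n + h, w_n + h·k1); w_{n+1} = w_n + (h/2)·(k1 + k2).
x=0.000000, w=-1.890000:
  k1 = f(0.000000, -1.890000) = 4.060000
  k2 = f(0.340000, -0.509600) = 2.555378
  w ← -1.890000 + (0.34/2)·(4.060000 + 2.555378) = -0.765386
x=0.340000, w=-0.765386:
  k1 = f(0.340000, -0.765386) = 2.811163
  k2 = f(0.680000, 0.190410) = 1.496923
  w ← -0.765386 + (0.34/2)·(2.811163 + 1.496923) = -0.033011
w(0.68) ≈ -0.0330

-0.0330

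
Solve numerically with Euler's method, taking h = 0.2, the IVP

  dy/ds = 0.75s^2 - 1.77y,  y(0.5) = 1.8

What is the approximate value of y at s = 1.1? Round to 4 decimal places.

Euler: y_{n+1} = y_n + h·f(s_n, y_n).
s=0.500000, y=1.800000: f=-2.998500 → y ← 1.800000 + 0.2·(-2.998500) = 1.200300
s=0.700000, y=1.200300: f=-1.757031 → y ← 1.200300 + 0.2·(-1.757031) = 0.848894
s=0.900000, y=0.848894: f=-0.895042 → y ← 0.848894 + 0.2·(-0.895042) = 0.669885
y(1.1) ≈ 0.6699

0.6699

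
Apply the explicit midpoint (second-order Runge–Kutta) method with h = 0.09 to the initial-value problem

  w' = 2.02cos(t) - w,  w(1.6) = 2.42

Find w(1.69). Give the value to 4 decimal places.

2.1988

Midpoint: k1 = f(t_n, w_n); k2 = f(t_n + h/2, w_n + (h/2)·k1); w_{n+1} = w_n + h·k2.
t=1.600000, w=2.420000:
  k1 = f(1.600000, 2.420000) = -2.478983
  k2 = f(1.645000, 2.308446) = -2.458200
  w ← 2.420000 + 0.09·(-2.458200) = 2.198762
w(1.69) ≈ 2.1988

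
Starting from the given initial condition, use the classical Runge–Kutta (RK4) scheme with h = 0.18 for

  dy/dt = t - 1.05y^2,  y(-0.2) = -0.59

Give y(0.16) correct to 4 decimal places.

RK4: k1 = f(t_n, y_n); k2 = f(t_n + h/2, y_n + (h/2)·k1); k3 = f(t_n + h/2, y_n + (h/2)·k2); k4 = f(t_n + h, y_n + h·k3); y_{n+1} = y_n + (h/6)·(k1 + 2k2 + 2k3 + k4).
t=-0.200000, y=-0.590000:
  k1 = f(-0.200000, -0.590000) = -0.565505
  k2 = f(-0.110000, -0.640895) = -0.541284
  k3 = f(-0.110000, -0.638716) = -0.538355
  k4 = f(-0.020000, -0.686904) = -0.515429
  y ← -0.590000 + (0.18/6)·(k1 + 2k2 + 2k3 + k4) = -0.687206
t=-0.020000, y=-0.687206:
  k1 = f(-0.020000, -0.687206) = -0.515865
  k2 = f(0.070000, -0.733634) = -0.495130
  k3 = f(0.070000, -0.731768) = -0.492259
  k4 = f(0.160000, -0.775813) = -0.471980
  y ← -0.687206 + (0.18/6)·(k1 + 2k2 + 2k3 + k4) = -0.776085
y(0.16) ≈ -0.7761

-0.7761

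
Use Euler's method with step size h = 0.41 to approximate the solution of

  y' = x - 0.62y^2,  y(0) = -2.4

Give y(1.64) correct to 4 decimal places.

Euler: y_{n+1} = y_n + h·f(x_n, y_n).
x=0.000000, y=-2.400000: f=-3.571200 → y ← -2.400000 + 0.41·(-3.571200) = -3.864192
x=0.410000, y=-3.864192: f=-8.847827 → y ← -3.864192 + 0.41·(-8.847827) = -7.491801
x=0.820000, y=-7.491801: f=-33.978793 → y ← -7.491801 + 0.41·(-33.978793) = -21.423107
x=1.230000, y=-21.423107: f=-283.318688 → y ← -21.423107 + 0.41·(-283.318688) = -137.583768
y(1.64) ≈ -137.5838

-137.5838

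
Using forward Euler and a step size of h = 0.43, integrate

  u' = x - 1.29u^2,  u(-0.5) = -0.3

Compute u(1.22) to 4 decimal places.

-1.1066

Euler: u_{n+1} = u_n + h·f(x_n, u_n).
x=-0.500000, u=-0.300000: f=-0.616100 → u ← -0.300000 + 0.43·(-0.616100) = -0.564923
x=-0.070000, u=-0.564923: f=-0.481688 → u ← -0.564923 + 0.43·(-0.481688) = -0.772049
x=0.360000, u=-0.772049: f=-0.408917 → u ← -0.772049 + 0.43·(-0.408917) = -0.947883
x=0.790000, u=-0.947883: f=-0.369042 → u ← -0.947883 + 0.43·(-0.369042) = -1.106571
u(1.22) ≈ -1.1066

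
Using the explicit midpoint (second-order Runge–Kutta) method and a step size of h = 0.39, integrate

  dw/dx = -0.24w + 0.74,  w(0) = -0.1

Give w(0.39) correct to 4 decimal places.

0.1840

Midpoint: k1 = f(x_n, w_n); k2 = f(x_n + h/2, w_n + (h/2)·k1); w_{n+1} = w_n + h·k2.
x=0.000000, w=-0.100000:
  k1 = f(0.000000, -0.100000) = 0.764000
  k2 = f(0.195000, 0.048980) = 0.728245
  w ← -0.100000 + 0.39·0.728245 = 0.184015
w(0.39) ≈ 0.1840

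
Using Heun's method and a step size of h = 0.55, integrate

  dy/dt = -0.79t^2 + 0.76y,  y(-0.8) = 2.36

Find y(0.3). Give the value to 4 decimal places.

Heun: k1 = f(t_n, y_n); k2 = f(t_n + h, y_n + h·k1); y_{n+1} = y_n + (h/2)·(k1 + k2).
t=-0.800000, y=2.360000:
  k1 = f(-0.800000, 2.360000) = 1.288000
  k2 = f(-0.250000, 3.068400) = 2.282609
  y ← 2.360000 + (0.55/2)·(1.288000 + 2.282609) = 3.341917
t=-0.250000, y=3.341917:
  k1 = f(-0.250000, 3.341917) = 2.490482
  k2 = f(0.300000, 4.711683) = 3.509779
  y ← 3.341917 + (0.55/2)·(2.490482 + 3.509779) = 4.991989
y(0.3) ≈ 4.9920

4.9920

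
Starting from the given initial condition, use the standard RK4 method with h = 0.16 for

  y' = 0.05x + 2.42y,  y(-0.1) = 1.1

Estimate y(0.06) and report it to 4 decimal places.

1.6198

RK4: k1 = f(x_n, y_n); k2 = f(x_n + h/2, y_n + (h/2)·k1); k3 = f(x_n + h/2, y_n + (h/2)·k2); k4 = f(x_n + h, y_n + h·k3); y_{n+1} = y_n + (h/6)·(k1 + 2k2 + 2k3 + k4).
x=-0.100000, y=1.100000:
  k1 = f(-0.100000, 1.100000) = 2.657000
  k2 = f(-0.020000, 1.312560) = 3.175395
  k3 = f(-0.020000, 1.354032) = 3.275757
  k4 = f(0.060000, 1.624121) = 3.933373
  y ← 1.100000 + (0.16/6)·(k1 + 2k2 + 2k3 + k4) = 1.619805
y(0.06) ≈ 1.6198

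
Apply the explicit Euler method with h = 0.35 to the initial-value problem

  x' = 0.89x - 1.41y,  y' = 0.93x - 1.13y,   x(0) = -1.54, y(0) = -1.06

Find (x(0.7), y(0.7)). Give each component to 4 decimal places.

Euler on (x,y): x_{n+1} = x_n + h·x', y_{n+1} = y_n + h·y'.
0.000000: (-1.540000, -1.060000); f=(0.124000, -0.234400) → (-1.496600, -1.142040)
0.350000: (-1.496600, -1.142040); f=(0.278302, -0.101333) → (-1.399194, -1.177506)
(x(0.7), y(0.7)) ≈ (-1.3992, -1.1775)

-1.3992, -1.1775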